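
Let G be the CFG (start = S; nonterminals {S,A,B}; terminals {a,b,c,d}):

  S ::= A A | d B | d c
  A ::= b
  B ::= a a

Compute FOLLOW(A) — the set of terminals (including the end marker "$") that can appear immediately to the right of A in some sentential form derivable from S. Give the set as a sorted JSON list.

FIRST iteration:
iter 1:
  A via A→b: +{b}
  B via B→a a: +{a}
  S via S→A A: +{b}
  S via S→d B: +{d}
  S: {b,d}  A: {b}  B: {a}
iter 2: (stable)
  S: {b,d}  A: {b}  B: {a}

FOLLOW iteration:
initialize: $ ∈ FOLLOW(S)
iter 1:
  S→A A: FOLLOW(A) ⊇ FIRST(A) = {b}; new: +{b}
  S→A A: FOLLOW(A) ⊇ FOLLOW(S) ⊇ {$}; new: +{$}
  S→d B: FOLLOW(B) ⊇ FOLLOW(S) ⊇ {$}; new: +{$}
  FOLLOW(S)={$}  FOLLOW(A)={$,b}  FOLLOW(B)={$}
iter 2: (no change)
  FOLLOW(S)={$}  FOLLOW(A)={$,b}  FOLLOW(B)={$}

FOLLOW(A) = ["$", "b"]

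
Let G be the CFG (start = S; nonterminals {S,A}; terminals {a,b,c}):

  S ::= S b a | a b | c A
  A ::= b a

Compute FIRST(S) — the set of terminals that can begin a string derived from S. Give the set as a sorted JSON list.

FIRST sets, iterate to fixpoint:
[1]
  A via A→b a: +{b}
  S via S→a b: +{a}
  S via S→c A: +{c}
  S: {a,c}  A: {b}
[2] — fixpoint
  S: {a,c}  A: {b}

FIRST(S) = ["a", "c"]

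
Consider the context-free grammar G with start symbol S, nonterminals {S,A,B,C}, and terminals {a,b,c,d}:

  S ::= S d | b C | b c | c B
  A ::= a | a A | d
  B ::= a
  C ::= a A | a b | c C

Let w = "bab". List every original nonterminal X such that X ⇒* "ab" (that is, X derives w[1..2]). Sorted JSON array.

CNF form of G:
  S -> S T3 | T1 C | T1 T2 | T2 B
  A -> T0 A | a | d
  B -> a
  C -> T0 A | T0 T1 | T2 C
  T0 -> a
  T1 -> b
  T2 -> c
  T3 -> d

CYK table (by increasing span), restricted to cells inside w[1..2]:
  T[1,1] 'a' = {A,B,T0}  orig:{A,B}
  T[2,2] 'b' = {T1}  orig:{}
  T[1,2] 'ab' = {C}

Original NTs in T[1,2] deriving "ab": ["C"]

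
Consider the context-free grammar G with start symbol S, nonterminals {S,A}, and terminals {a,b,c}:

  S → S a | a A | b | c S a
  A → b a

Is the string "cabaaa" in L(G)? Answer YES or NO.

Convert to CNF:
  S -> S T1 | T1 A | T2 X3 | b
  A -> T0 T1
  T0 -> b
  T1 -> a
  T2 -> c
  X3 -> S T1

CYK fill:
  T[0,0] 'c' = {T2}  orig:{}
  T[1,1] 'a' = {T1}  orig:{}
  T[2,2] 'b' = {S,T0}  orig:{S}
  T[3,3] 'a' = {T1}  orig:{}
  T[4,4] 'a' = {T1}  orig:{}
  T[5,5] 'a' = {T1}  orig:{}
  T[0,1] 'ca' = ∅
  T[1,2] 'ab' = ∅
  T[2,3] 'ba' = {A,S,X3}  orig:{A,S}
  T[3,4] 'aa' = ∅
  T[4,5] 'aa' = ∅
  T[0,2] 'cab' = ∅
  T[1,3] 'aba' = {S}
  T[2,4] 'baa' = {S,X3}  orig:{S}
  T[3,5] 'aaa' = ∅
  T[0,3] 'caba' = ∅
  T[1,4] 'abaa' = {S,X3}  orig:{S}
  T[2,5] 'baaa' = {S,X3}  orig:{S}
  T[0,4] 'cabaa' = {S}
  T[1,5] 'abaaa' = {S,X3}  orig:{S}
  T[0,5] 'cabaaa' = {S,X3}  orig:{S}

S ∈ T[0,5] ⇒ YES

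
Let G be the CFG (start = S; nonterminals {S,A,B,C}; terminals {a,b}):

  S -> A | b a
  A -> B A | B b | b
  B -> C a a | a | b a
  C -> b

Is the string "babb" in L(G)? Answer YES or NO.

CNF form of G:
  S -> B A | B T0 | T0 T1 | b
  A -> B A | B T0 | b
  B -> C X2 | T0 T1 | a
  C -> b
  T0 -> b
  T1 -> a
  X2 -> T1 T1

CYK fill:
  [0..0]={A,C,S,T0}  "b"  orig:{A,C,S}
  [1..1]={B,T1}  "a"  orig:{B}
  [2..2]={A,C,S,T0}  "b"  orig:{A,C,S}
  [3..3]={A,C,S,T0}  "b"  orig:{A,C,S}
  [0..1]={B,S}  "ba"
  [1..2]={A,S}  "ab"
  [2..3]=∅  "bb"
  [0..2]={A,S}  "bab"
  [1..3]=∅  "abb"
  [0..3]=∅  "babb"

S ∉ T[0,3] ⇒ NO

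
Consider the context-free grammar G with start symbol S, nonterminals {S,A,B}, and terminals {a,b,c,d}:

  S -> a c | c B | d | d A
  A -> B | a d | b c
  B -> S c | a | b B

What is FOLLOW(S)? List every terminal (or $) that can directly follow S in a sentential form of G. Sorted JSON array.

Compute FIRST by fixpoint:
pass 1:
  A via A→a d: +{a}
  A via A→b c: +{b}
  B via B→a: +{a}
  B via B→b B: +{b}
  S via S→a c: +{a}
  S via S→c B: +{c}
  S via S→d: +{d}
  FIRST[S]={a,c,d}  FIRST[A]={a,b}  FIRST[B]={a,b}
pass 2:
  B via B→S c: +{c,d}
  FIRST[S]={a,c,d}  FIRST[A]={a,b}  FIRST[B]={a,b,c,d}
pass 3:
  A via A→B: +{c,d}
  FIRST[S]={a,c,d}  FIRST[A]={a,b,c,d}  FIRST[B]={a,b,c,d}
pass 4: (no change)
  FIRST[S]={a,c,d}  FIRST[A]={a,b,c,d}  FIRST[B]={a,b,c,d}

Compute FOLLOW by fixpoint:
FOLLOW(S) := {$}
iter 1:
  B→S c: FOLLOW(S) ⊇ FIRST(c) = {c}; new: +{c}
  S→c B: FOLLOW(B) ⊇ FOLLOW(S) ⊇ {$,c}; new: +{$,c}
  S→d A: FOLLOW(A) ⊇ FOLLOW(S) ⊇ {$,c}; new: +{$,c}
  S: {$,c}  A: {$,c}  B: {$,c}
iter 2: (no change)
  S: {$,c}  A: {$,c}  B: {$,c}

FOLLOW(S) = ["$", "c"]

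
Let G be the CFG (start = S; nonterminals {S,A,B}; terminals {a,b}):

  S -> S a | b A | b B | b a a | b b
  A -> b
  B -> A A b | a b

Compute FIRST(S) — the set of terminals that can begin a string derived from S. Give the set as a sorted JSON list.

Compute FIRST by fixpoint:
[1]
  A via A→b: +{b}
  B via B→A A b: +{b}
  B via B→a b: +{a}
  S via S→b A: +{b}
  FIRST[S]={b}  FIRST[A]={b}  FIRST[B]={a,b}
[2] done
  FIRST[S]={b}  FIRST[A]={b}  FIRST[B]={a,b}

FIRST(S) = ["b"]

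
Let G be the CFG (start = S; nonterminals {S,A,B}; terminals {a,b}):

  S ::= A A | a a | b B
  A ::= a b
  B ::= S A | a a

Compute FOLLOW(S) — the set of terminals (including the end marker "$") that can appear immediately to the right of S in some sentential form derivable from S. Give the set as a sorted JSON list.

FIRST iteration:
[1]
  A via A→a b: +{a}
  B via B→a a: +{a}
  S via S→A A: +{a}
  S via S→b B: +{b}
  FIRST(S)={a,b}  FIRST(A)={a}  FIRST(B)={a}
[2]
  B via B→S A: +{b}
  FIRST(S)={a,b}  FIRST(A)={a}  FIRST(B)={a,b}
[3] (stable)
  FIRST(S)={a,b}  FIRST(A)={a}  FIRST(B)={a,b}

FOLLOW sets:
initialize: $ ∈ FOLLOW(S)
round 1:
  B→S A: FOLLOW(S) ⊇ FIRST(A) = {a}; new: +{a}
  S→A A: FOLLOW(A) ⊇ FIRST(A) = {a}; new: +{a}
  S→A A: FOLLOW(A) ⊇ FOLLOW(S) ⊇ {$,a}; new: +{$}
  S→b B: FOLLOW(B) ⊇ FOLLOW(S) ⊇ {$,a}; new: +{$,a}
  S: {$,a}  A: {$,a}  B: {$,a}
round 2: done
  S: {$,a}  A: {$,a}  B: {$,a}

FOLLOW(S) = ["$", "a"]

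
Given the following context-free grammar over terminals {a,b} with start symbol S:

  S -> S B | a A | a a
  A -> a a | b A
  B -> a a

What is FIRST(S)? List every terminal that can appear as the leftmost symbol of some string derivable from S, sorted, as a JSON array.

FIRST iteration:
pass 1:
  A via A→a a: +{a}
  A via A→b A: +{b}
  B via B→a a: +{a}
  S via S→a A: +{a}
  S: {a}  A: {a,b}  B: {a}
pass 2: done
  S: {a}  A: {a,b}  B: {a}

FIRST(S) = ["a"]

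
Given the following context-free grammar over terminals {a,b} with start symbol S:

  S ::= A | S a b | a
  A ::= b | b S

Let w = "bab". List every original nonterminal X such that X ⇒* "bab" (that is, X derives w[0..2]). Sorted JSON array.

Convert to CNF:
  S -> S X2 | T0 S | a | b
  A -> T0 S | b
  T0 -> b
  T1 -> a
  X2 -> T1 T0

CYK table (by increasing span) (cells [i..j] with 0 ≤ i ≤ j ≤ 2 only):
  cell(0,0) b: {A,S,T0}  orig:{A,S}
  cell(1,1) a: {S,T1}  orig:{S}
  cell(2,2) b: {A,S,T0}  orig:{A,S}
  cell(0,1) ba: {A,S}
  cell(1,2) ab: {X2}  orig:{}
  cell(0,2) bab: {S}

Original NTs in T[0,2] deriving "bab": ["S"]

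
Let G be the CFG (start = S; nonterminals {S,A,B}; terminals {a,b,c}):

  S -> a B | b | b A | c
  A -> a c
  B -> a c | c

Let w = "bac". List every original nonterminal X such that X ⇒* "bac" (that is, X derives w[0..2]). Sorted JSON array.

CNF form of G:
  S -> T0 B | T2 A | b | c
  A -> T0 T1
  B -> T0 T1 | c
  T0 -> a
  T1 -> c
  T2 -> b

Fill CYK table bottom-up — only the sub-triangle for w[0..2]:
  [0..0]={S,T2}  "b"  orig:{S}
  [1..1]={T0}  "a"  orig:{}
  [2..2]={B,S,T1}  "c"  orig:{B,S}
  [0..1]=∅  "ba"
  [1..2]={A,B,S}  "ac"
  [0..2]={S}  "bac"

Original NTs in T[0,2] deriving "bac": ["S"]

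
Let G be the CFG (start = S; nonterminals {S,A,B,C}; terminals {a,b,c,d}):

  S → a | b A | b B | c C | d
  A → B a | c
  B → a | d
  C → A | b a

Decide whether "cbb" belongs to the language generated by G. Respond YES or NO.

CNF form of G:
  S -> T1 A | T1 B | T2 C | a | d
  A -> B T0 | c
  B -> a | d
  C -> B T0 | T1 T0 | c
  T0 -> a
  T1 -> b
  T2 -> c

Fill CYK table bottom-up:
  cell(0,0) c: {A,C,T2}  orig:{A,C}
  cell(1,1) b: {T1}  orig:{}
  cell(2,2) b: {T1}  orig:{}
  cell(0,1) cb: ∅
  cell(1,2) bb: ∅
  cell(0,2) cbb: ∅

S ∉ T[0,2] ⇒ NO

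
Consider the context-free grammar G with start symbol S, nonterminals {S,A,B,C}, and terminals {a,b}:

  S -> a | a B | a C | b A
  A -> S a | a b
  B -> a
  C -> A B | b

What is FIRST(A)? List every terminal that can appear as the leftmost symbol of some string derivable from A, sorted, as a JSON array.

FIRST iteration:
pass 1:
  A via A→a b: +{a}
  B via B→a: +{a}
  C via C→A B: +{a}
  C via C→b: +{b}
  S via S→a: +{a}
  S via S→b A: +{b}
  FIRST(S)={a,b}  FIRST(A)={a}  FIRST(B)={a}  FIRST(C)={a,b}
pass 2:
  A via A→S a: +{b}
  FIRST(S)={a,b}  FIRST(A)={a,b}  FIRST(B)={a}  FIRST(C)={a,b}
pass 3: — fixpoint
  FIRST(S)={a,b}  FIRST(A)={a,b}  FIRST(B)={a}  FIRST(C)={a,b}

FIRST(A) = ["a", "b"]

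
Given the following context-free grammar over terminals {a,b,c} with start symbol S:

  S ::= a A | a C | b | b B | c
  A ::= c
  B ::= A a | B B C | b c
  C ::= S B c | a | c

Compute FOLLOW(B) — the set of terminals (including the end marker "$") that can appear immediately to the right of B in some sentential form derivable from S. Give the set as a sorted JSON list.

FIRST iteration:
pass 1:
  A via A→c: +{c}
  B via B→A a: +{c}
  B via B→b c: +{b}
  C via C→a: +{a}
  C via C→c: +{c}
  S via S→a A: +{a}
  S via S→b: +{b}
  S via S→c: +{c}
  FIRST[S]={a,b,c}  FIRST[A]={c}  FIRST[B]={b,c}  FIRST[C]={a,c}
pass 2:
  C via C→S B c: +{b}
  FIRST[S]={a,b,c}  FIRST[A]={c}  FIRST[B]={b,c}  FIRST[C]={a,b,c}
pass 3: done
  FIRST[S]={a,b,c}  FIRST[A]={c}  FIRST[B]={b,c}  FIRST[C]={a,b,c}

Compute FOLLOW by fixpoint:
FOLLOW(S) := {$}
[1]
  B→A a: FOLLOW(A) ⊇ FIRST(a) = {a}; new: +{a}
  B→B B C: FOLLOW(B) ⊇ FIRST(B) = {b,c}; new: +{b,c}
  B→B B C: FOLLOW(B) ⊇ FIRST(C) = {a,b,c}; new: +{a}
  B→B B C: FOLLOW(C) ⊇ FOLLOW(B) ⊇ {a,b,c}; new: +{a,b,c}
  C→S B c: FOLLOW(S) ⊇ FIRST(B) = {b,c}; new: +{b,c}
  S→a A: FOLLOW(A) ⊇ FOLLOW(S) ⊇ {$,b,c}; new: +{$,b,c}
  S→a C: FOLLOW(C) ⊇ FOLLOW(S) ⊇ {$,b,c}; new: +{$}
  S→b B: FOLLOW(B) ⊇ FOLLOW(S) ⊇ {$,b,c}; new: +{$}
  FOLLOW(S)={$,b,c}  FOLLOW(A)={$,a,b,c}  FOLLOW(B)={$,a,b,c}  FOLLOW(C)={$,a,b,c}
[2] done
  FOLLOW(S)={$,b,c}  FOLLOW(A)={$,a,b,c}  FOLLOW(B)={$,a,b,c}  FOLLOW(C)={$,a,b,c}

FOLLOW(B) = ["$", "a", "b", "c"]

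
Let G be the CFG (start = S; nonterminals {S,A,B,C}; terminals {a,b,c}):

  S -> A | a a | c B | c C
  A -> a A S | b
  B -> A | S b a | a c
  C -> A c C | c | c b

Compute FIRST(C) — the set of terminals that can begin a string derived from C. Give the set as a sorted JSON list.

Compute FIRST by fixpoint:
round 1:
  A via A→a A S: +{a}
  A via A→b: +{b}
  B via B→A: +{a,b}
  C via C→A c C: +{a,b}
  C via C→c: +{c}
  S via S→A: +{a,b}
  S via S→c B: +{c}
  FIRST(S)={a,b,c}  FIRST(A)={a,b}  FIRST(B)={a,b}  FIRST(C)={a,b,c}
round 2:
  B via B→S b a: +{c}
  FIRST(S)={a,b,c}  FIRST(A)={a,b}  FIRST(B)={a,b,c}  FIRST(C)={a,b,c}
round 3: (stable)
  FIRST(S)={a,b,c}  FIRST(A)={a,b}  FIRST(B)={a,b,c}  FIRST(C)={a,b,c}

FIRST(C) = ["a", "b", "c"]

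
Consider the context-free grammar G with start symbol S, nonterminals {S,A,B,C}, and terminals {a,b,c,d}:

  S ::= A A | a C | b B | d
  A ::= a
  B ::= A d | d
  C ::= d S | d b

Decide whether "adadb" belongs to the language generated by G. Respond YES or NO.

CNF form of G:
  S -> A A | T1 B | T2 C | d
  A -> a
  B -> A T0 | d
  C -> T0 S | T0 T1
  T0 -> d
  T1 -> b
  T2 -> a

CYK fill:
  cell(0,0) a: {A,T2}  orig:{A}
  cell(1,1) d: {B,S,T0}  orig:{B,S}
  cell(2,2) a: {A,T2}  orig:{A}
  cell(3,3) d: {B,S,T0}  orig:{B,S}
  cell(4,4) b: {T1}  orig:{}
  cell(0,1) ad: {B}
  cell(1,2) da: ∅
  cell(2,3) ad: {B}
  cell(3,4) db: {C}
  cell(0,2) ada: ∅
  cell(1,3) dad: ∅
  cell(2,4) adb: {S}
  cell(0,3) adad: ∅
  cell(1,4) dadb: {C}
  cell(0,4) adadb: {S}

S ∈ T[0,4] ⇒ YES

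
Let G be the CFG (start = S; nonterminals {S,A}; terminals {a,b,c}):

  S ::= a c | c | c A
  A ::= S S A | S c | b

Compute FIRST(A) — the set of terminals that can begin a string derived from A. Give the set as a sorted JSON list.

FIRST iteration:
iter 1:
  A via A→b: +{b}
  S via S→a c: +{a}
  S via S→c: +{c}
  FIRST(S)={a,c}  FIRST(A)={b}
iter 2:
  A via A→S S A: +{a,c}
  FIRST(S)={a,c}  FIRST(A)={a,b,c}
iter 3: (stable)
  FIRST(S)={a,c}  FIRST(A)={a,b,c}

FIRST(A) = ["a", "b", "c"]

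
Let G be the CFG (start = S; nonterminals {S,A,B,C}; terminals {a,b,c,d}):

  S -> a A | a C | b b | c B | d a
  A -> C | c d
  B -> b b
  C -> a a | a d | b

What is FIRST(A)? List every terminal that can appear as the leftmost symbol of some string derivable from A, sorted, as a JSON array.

Compute FIRST by fixpoint:
pass 1:
  A via A→c d: +{c}
  B via B→b b: +{b}
  C via C→a a: +{a}
  C via C→b: +{b}
  S via S→a A: +{a}
  S via S→b b: +{b}
  S via S→c B: +{c}
  S via S→d a: +{d}
  S: {a,b,c,d}  A: {c}  B: {b}  C: {a,b}
pass 2:
  A via A→C: +{a,b}
  S: {a,b,c,d}  A: {a,b,c}  B: {b}  C: {a,b}
pass 3: — fixpoint
  S: {a,b,c,d}  A: {a,b,c}  B: {b}  C: {a,b}

FIRST(A) = ["a", "b", "c"]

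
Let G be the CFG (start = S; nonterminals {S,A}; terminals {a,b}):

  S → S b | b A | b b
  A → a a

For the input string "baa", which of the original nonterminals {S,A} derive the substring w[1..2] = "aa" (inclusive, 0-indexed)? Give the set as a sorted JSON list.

Convert to CNF:
  S -> S T1 | T1 A | T1 T1
  A -> T0 T0
  T0 -> a
  T1 -> b

CYK fill (cells [i..j] with 1 ≤ i ≤ j ≤ 2 only):
  [1..1]={T0}  "a"  orig:{}
  [2..2]={T0}  "a"  orig:{}
  [1..2]={A}  "aa"

Original NTs in T[1,2] deriving "aa": ["A"]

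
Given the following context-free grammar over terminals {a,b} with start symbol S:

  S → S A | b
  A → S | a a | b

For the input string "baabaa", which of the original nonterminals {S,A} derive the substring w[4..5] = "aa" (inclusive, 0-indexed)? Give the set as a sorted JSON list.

Convert to CNF:
  S -> S A | b
  A -> S A | T0 T0 | b
  T0 -> a

Fill CYK table bottom-up — only the sub-triangle for w[4..5]:
  cell(4,4) a: {T0}  orig:{}
  cell(5,5) a: {T0}  orig:{}
  cell(4,5) aa: {A}

Original NTs in T[4,5] deriving "aa": ["A"]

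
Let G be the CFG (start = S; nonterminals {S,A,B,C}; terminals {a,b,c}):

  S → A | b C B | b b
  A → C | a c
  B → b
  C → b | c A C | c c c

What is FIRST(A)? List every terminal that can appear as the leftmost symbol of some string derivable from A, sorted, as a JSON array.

Compute FIRST by fixpoint:
[1]
  A via A→a c: +{a}
  B via B→b: +{b}
  C via C→b: +{b}
  C via C→c A C: +{c}
  S via S→A: +{a}
  S via S→b C B: +{b}
  FIRST(S)={a,b}  FIRST(A)={a}  FIRST(B)={b}  FIRST(C)={b,c}
[2]
  A via A→C: +{b,c}
  S via S→A: +{c}
  FIRST(S)={a,b,c}  FIRST(A)={a,b,c}  FIRST(B)={b}  FIRST(C)={b,c}
[3] (no change)
  FIRST(S)={a,b,c}  FIRST(A)={a,b,c}  FIRST(B)={b}  FIRST(C)={b,c}

FIRST(A) = ["a", "b", "c"]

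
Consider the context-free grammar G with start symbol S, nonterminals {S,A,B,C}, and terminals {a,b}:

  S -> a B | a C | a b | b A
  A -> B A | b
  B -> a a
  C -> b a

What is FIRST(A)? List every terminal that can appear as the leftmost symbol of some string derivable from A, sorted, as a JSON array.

FIRST sets, iterate to fixpoint:
iter 1:
  A via A→b: +{b}
  B via B→a a: +{a}
  C via C→b a: +{b}
  S via S→a B: +{a}
  S via S→b A: +{b}
  FIRST[S]={a,b}  FIRST[A]={b}  FIRST[B]={a}  FIRST[C]={b}
iter 2:
  A via A→B A: +{a}
  FIRST[S]={a,b}  FIRST[A]={a,b}  FIRST[B]={a}  FIRST[C]={b}
iter 3: — fixpoint
  FIRST[S]={a,b}  FIRST[A]={a,b}  FIRST[B]={a}  FIRST[C]={b}

FIRST(A) = ["a", "b"]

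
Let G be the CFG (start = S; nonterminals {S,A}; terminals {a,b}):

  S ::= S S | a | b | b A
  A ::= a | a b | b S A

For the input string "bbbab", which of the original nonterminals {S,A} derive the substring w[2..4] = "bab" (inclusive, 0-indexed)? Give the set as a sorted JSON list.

Convert to CNF:
  S -> S S | T1 A | a | b
  A -> T0 T1 | T1 X2 | a
  T0 -> a
  T1 -> b
  X2 -> S A

Fill CYK table bottom-up (cells [i..j] with 2 ≤ i ≤ j ≤ 4 only):
  cell(2,2) b: {S,T1}  orig:{S}
  cell(3,3) a: {A,S,T0}  orig:{A,S}
  cell(4,4) b: {S,T1}  orig:{S}
  cell(2,3) ba: {S,X2}  orig:{S}
  cell(3,4) ab: {A,S}
  cell(2,4) bab: {S,X2}  orig:{S}

Original NTs in T[2,4] deriving "bab": ["S"]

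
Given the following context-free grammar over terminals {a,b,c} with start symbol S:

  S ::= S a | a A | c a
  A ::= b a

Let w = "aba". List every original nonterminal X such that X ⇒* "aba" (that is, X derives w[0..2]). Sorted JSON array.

Convert to CNF:
  S -> S T1 | T1 A | T2 T1
  A -> T0 T1
  T0 -> b
  T1 -> a
  T2 -> c

Fill CYK table bottom-up, restricted to cells inside w[0..2]:
  [0..0]={T1}  "a"  orig:{}
  [1..1]={T0}  "b"  orig:{}
  [2..2]={T1}  "a"  orig:{}
  [0..1]=∅  "ab"
  [1..2]={A}  "ba"
  [0..2]={S}  "aba"

Original NTs in T[0,2] deriving "aba": ["S"]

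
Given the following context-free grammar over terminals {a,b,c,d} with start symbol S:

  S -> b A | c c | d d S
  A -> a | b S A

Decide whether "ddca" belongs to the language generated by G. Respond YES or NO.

Convert to CNF:
  S -> T0 A | T1 T1 | T2 X4
  A -> T0 X3 | a
  T0 -> b
  T1 -> c
  T2 -> d
  X3 -> S A
  X4 -> T2 S

Fill CYK table bottom-up:
  cell(0,0) d: {T2}  orig:{}
  cell(1,1) d: {T2}  orig:{}
  cell(2,2) c: {T1}  orig:{}
  cell(3,3) a: {A}
  cell(0,1) dd: ∅
  cell(1,2) dc: ∅
  cell(2,3) ca: ∅
  cell(0,2) ddc: ∅
  cell(1,3) dca: ∅
  cell(0,3) ddca: ∅

S ∉ T[0,3] ⇒ NO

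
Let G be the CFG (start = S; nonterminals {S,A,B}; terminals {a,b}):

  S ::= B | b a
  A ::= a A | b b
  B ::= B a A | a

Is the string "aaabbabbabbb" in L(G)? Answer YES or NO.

CNF form of G:
  S -> B X3 | T1 T0 | a
  A -> T0 A | T1 T1
  B -> B X2 | a
  T0 -> a
  T1 -> b
  X2 -> T0 A
  X3 -> T0 A

Fill CYK table bottom-up:
  cell(0,0) a: {B,S,T0}  orig:{B,S}
  cell(1,1) a: {B,S,T0}  orig:{B,S}
  cell(2,2) a: {B,S,T0}  orig:{B,S}
  cell(3,3) b: {T1}  orig:{}
  cell(4,4) b: {T1}  orig:{}
  cell(5,5) a: {B,S,T0}  orig:{B,S}
  cell(6,6) b: {T1}  orig:{}
  cell(7,7) b: {T1}  orig:{}
  cell(8,8) a: {B,S,T0}  orig:{B,S}
  cell(9,9) b: {T1}  orig:{}
  cell(10,10) b: {T1}  orig:{}
  cell(11,11) b: {T1}  orig:{}
  cell(0,1) aa: ∅
  cell(1,2) aa: ∅
  cell(2,3) ab: ∅
  cell(3,4) bb: {A}
  cell(4,5) ba: {S}
  cell(5,6) ab: ∅
  cell(6,7) bb: {A}
  cell(7,8) ba: {S}
  cell(8,9) ab: ∅
  cell(9,10) bb: {A}
  cell(10,11) bb: {A}
  cell(0,2) aaa: ∅
  cell(1,3) aab: ∅
  cell(2,4) abb: {A,X2,X3}  orig:{A}
  cell(3,5) bba: ∅
  cell(4,6) bab: ∅
  cell(5,7) abb: {A,X2,X3}  orig:{A}
  cell(6,8) bba: ∅
  cell(7,9) bab: ∅
  cell(8,10) abb: {A,X2,X3}  orig:{A}
  cell(9,11) bbb: ∅
  cell(0,3) aaab: ∅
  cell(1,4) aabb: {A,B,S,X2,X3}  orig:{A,B,S}
  cell(2,5) abba: ∅
  cell(3,6) bbab: ∅
  cell(4,7) babb: ∅
  cell(5,8) abba: ∅
  cell(6,9) bbab: ∅
  cell(7,10) babb: ∅
  cell(8,11) abbb: ∅
  cell(0,4) aaabb: {A,B,S,X2,X3}  orig:{A,B,S}
  cell(1,5) aabba: ∅
  cell(2,6) abbab: ∅
  cell(3,7) bbabb: ∅
  cell(4,8) babba: ∅
  cell(5,9) abbab: ∅
  cell(6,10) bbabb: ∅
  cell(7,11) babbb: ∅
  cell(0,5) aaabba: ∅
  cell(1,6) aabbab: ∅
  cell(2,7) abbabb: ∅
  cell(3,8) bbabba: ∅
  cell(4,9) babbab: ∅
  cell(5,10) abbabb: ∅
  cell(6,11) bbabbb: ∅
  cell(0,6) aaabbab: ∅
  cell(1,7) aabbabb: {B,S}
  cell(2,8) abbabba: ∅
  cell(3,9) bbabbab: ∅
  cell(4,10) babbabb: ∅
  cell(5,11) abbabbb: ∅
  cell(0,7) aaabbabb: {B,S}
  cell(1,8) aabbabba: ∅
  cell(2,9) abbabbab: ∅
  cell(3,10) bbabbabb: ∅
  cell(4,11) babbabbb: ∅
  cell(0,8) aaabbabba: ∅
  cell(1,9) aabbabbab: ∅
  cell(2,10) abbabbabb: ∅
  cell(3,11) bbabbabbb: ∅
  cell(0,9) aaabbabbab: ∅
  cell(1,10) aabbabbabb: {B,S}
  cell(2,11) abbabbabbb: ∅
  cell(0,10) aaabbabbabb: {B,S}
  cell(1,11) aabbabbabbb: ∅
  cell(0,11) aaabbabbabbb: ∅

S ∉ T[0,11] ⇒ NO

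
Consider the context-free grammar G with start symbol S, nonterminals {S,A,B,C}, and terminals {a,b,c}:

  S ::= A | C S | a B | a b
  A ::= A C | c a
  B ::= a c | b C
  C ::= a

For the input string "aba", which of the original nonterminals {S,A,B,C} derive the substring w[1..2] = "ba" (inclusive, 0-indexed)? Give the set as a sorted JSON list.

CNF form of G:
  S -> A C | C S | T0 T1 | T1 B | T1 T2
  A -> A C | T0 T1
  B -> T1 T0 | T2 C
  C -> a
  T0 -> c
  T1 -> a
  T2 -> b

CYK fill (cells [i..j] with 1 ≤ i ≤ j ≤ 2 only):
  T[1,1] 'b' = {T2}  orig:{}
  T[2,2] 'a' = {C,T1}  orig:{C}
  T[1,2] 'ba' = {B}

Original NTs in T[1,2] deriving "ba": ["B"]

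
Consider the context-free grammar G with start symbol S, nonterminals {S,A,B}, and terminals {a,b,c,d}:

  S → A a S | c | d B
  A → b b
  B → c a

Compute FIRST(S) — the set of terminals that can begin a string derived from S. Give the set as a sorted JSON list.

FIRST iteration:
[1]
  A via A→b b: +{b}
  B via B→c a: +{c}
  S via S→A a S: +{b}
  S via S→c: +{c}
  S via S→d B: +{d}
  FIRST(S)={b,c,d}  FIRST(A)={b}  FIRST(B)={c}
[2] (stable)
  FIRST(S)={b,c,d}  FIRST(A)={b}  FIRST(B)={c}

FIRST(S) = ["b", "c", "d"]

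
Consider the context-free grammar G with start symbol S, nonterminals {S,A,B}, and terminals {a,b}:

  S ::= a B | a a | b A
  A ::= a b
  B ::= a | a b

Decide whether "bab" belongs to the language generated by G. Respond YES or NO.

CNF form of G:
  S -> T0 B | T0 T0 | T1 A
  A -> T0 T1
  B -> T0 T1 | a
  T0 -> a
  T1 -> b

CYK fill:
  T[0,0] 'b' = {T1}  orig:{}
  T[1,1] 'a' = {B,T0}  orig:{B}
  T[2,2] 'b' = {T1}  orig:{}
  T[0,1] 'ba' = ∅
  T[1,2] 'ab' = {A,B}
  T[0,2] 'bab' = {S}

S ∈ T[0,2] ⇒ YES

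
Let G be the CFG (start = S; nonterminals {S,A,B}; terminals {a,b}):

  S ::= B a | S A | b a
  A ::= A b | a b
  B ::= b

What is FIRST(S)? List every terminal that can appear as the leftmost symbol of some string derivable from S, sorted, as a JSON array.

Compute FIRST by fixpoint:
pass 1:
  A via A→a b: +{a}
  B via B→b: +{b}
  S via S→B a: +{b}
  FIRST(S)={b}  FIRST(A)={a}  FIRST(B)={b}
pass 2: — fixpoint
  FIRST(S)={b}  FIRST(A)={a}  FIRST(B)={b}

FIRST(S) = ["b"]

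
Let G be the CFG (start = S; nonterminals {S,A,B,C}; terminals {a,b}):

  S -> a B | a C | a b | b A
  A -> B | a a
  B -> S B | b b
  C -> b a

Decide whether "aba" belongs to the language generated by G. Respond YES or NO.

CNF form of G:
  S -> T0 B | T0 C | T0 T1 | T1 A
  A -> S B | T0 T0 | T1 T1
  B -> S B | T1 T1
  C -> T1 T0
  T0 -> a
  T1 -> b

Fill CYK table bottom-up:
  T[0,0] 'a' = {T0}  orig:{}
  T[1,1] 'b' = {T1}  orig:{}
  T[2,2] 'a' = {T0}  orig:{}
  T[0,1] 'ab' = {S}
  T[1,2] 'ba' = {C}
  T[0,2] 'aba' = {S}

S ∈ T[0,2] ⇒ YES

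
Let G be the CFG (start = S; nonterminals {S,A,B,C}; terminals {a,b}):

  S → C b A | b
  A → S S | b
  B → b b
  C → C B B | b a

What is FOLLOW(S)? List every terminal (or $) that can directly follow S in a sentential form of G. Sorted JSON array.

FIRST iteration:
iter 1:
  A via A→b: +{b}
  B via B→b b: +{b}
  C via C→b a: +{b}
  S via S→C b A: +{b}
  FIRST[S]={b}  FIRST[A]={b}  FIRST[B]={b}  FIRST[C]={b}
iter 2: (stable)
  FIRST[S]={b}  FIRST[A]={b}  FIRST[B]={b}  FIRST[C]={b}

Compute FOLLOW by fixpoint:
FOLLOW(S) := {$}
round 1:
  A→S S: FOLLOW(S) ⊇ FIRST(S) = {b}; new: +{b}
  C→C B B: FOLLOW(C) ⊇ FIRST(B) = {b}; new: +{b}
  C→C B B: FOLLOW(B) ⊇ FIRST(B) = {b}; new: +{b}
  S→C b A: FOLLOW(A) ⊇ FOLLOW(S) ⊇ {$,b}; new: +{$,b}
  FOLLOW[S]={$,b}  FOLLOW[A]={$,b}  FOLLOW[B]={b}  FOLLOW[C]={b}
round 2: (stable)
  FOLLOW[S]={$,b}  FOLLOW[A]={$,b}  FOLLOW[B]={b}  FOLLOW[C]={b}

FOLLOW(S) = ["$", "b"]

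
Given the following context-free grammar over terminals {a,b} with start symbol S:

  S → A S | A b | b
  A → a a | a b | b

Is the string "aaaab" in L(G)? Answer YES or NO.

Convert to CNF:
  S -> A S | A T1 | b
  A -> T0 T0 | T0 T1 | b
  T0 -> a
  T1 -> b

Fill CYK table bottom-up:
  [0..0]={T0}  "a"  orig:{}
  [1..1]={T0}  "a"  orig:{}
  [2..2]={T0}  "a"  orig:{}
  [3..3]={T0}  "a"  orig:{}
  [4..4]={A,S,T1}  "b"  orig:{A,S}
  [0..1]={A}  "aa"
  [1..2]={A}  "aa"
  [2..3]={A}  "aa"
  [3..4]={A}  "ab"
  [0..2]=∅  "aaa"
  [1..3]=∅  "aaa"
  [2..4]={S}  "aab"
  [0..3]=∅  "aaaa"
  [1..4]=∅  "aaab"
  [0..4]={S}  "aaaab"

S ∈ T[0,4] ⇒ YES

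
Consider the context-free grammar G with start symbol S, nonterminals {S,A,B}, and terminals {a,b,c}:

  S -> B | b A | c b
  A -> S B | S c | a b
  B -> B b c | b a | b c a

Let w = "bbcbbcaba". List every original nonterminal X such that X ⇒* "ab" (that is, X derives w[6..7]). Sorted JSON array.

Convert to CNF:
  S -> B X5 | T0 T2 | T2 A | T2 T1 | T2 X6
  A -> S B | S T0 | T1 T2
  B -> B X3 | T2 T1 | T2 X4
  T0 -> c
  T1 -> a
  T2 -> b
  X3 -> T2 T0
  X4 -> T0 T1
  X5 -> T2 T0
  X6 -> T0 T1

CYK table (by increasing span) — only the sub-triangle for w[6..7]:
  T[6,6] 'a' = {T1}  orig:{}
  T[7,7] 'b' = {T2}  orig:{}
  T[6,7] 'ab' = {A}

Original NTs in T[6,7] deriving "ab": ["A"]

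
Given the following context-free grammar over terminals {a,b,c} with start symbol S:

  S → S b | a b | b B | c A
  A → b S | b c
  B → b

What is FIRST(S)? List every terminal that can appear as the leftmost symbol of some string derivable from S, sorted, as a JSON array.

Compute FIRST by fixpoint:
iter 1:
  A via A→b S: +{b}
  B via B→b: +{b}
  S via S→a b: +{a}
  S via S→b B: +{b}
  S via S→c A: +{c}
  FIRST[S]={a,b,c}  FIRST[A]={b}  FIRST[B]={b}
iter 2: (no change)
  FIRST[S]={a,b,c}  FIRST[A]={b}  FIRST[B]={b}

FIRST(S) = ["a", "b", "c"]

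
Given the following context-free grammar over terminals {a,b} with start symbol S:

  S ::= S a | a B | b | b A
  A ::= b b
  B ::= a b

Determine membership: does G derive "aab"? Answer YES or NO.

CNF form of G:
  S -> S T1 | T0 A | T1 B | b
  A -> T0 T0
  B -> T1 T0
  T0 -> b
  T1 -> a

CYK fill:
  cell(0,0) a: {T1}  orig:{}
  cell(1,1) a: {T1}  orig:{}
  cell(2,2) b: {S,T0}  orig:{S}
  cell(0,1) aa: ∅
  cell(1,2) ab: {B}
  cell(0,2) aab: {S}

S ∈ T[0,2] ⇒ YES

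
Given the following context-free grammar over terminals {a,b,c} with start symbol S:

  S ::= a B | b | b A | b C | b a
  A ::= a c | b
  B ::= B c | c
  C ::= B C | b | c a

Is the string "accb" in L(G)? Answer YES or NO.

CNF form of G:
  S -> T0 B | T2 A | T2 C | T2 T0 | b
  A -> T0 T1 | b
  B -> B T1 | c
  C -> B C | T1 T0 | b
  T0 -> a
  T1 -> c
  T2 -> b

CYK fill:
  [0..0]={T0}  "a"  orig:{}
  [1..1]={B,T1}  "c"  orig:{B}
  [2..2]={B,T1}  "c"  orig:{B}
  [3..3]={A,C,S,T2}  "b"  orig:{A,C,S}
  [0..1]={A,S}  "ac"
  [1..2]={B}  "cc"
  [2..3]={C}  "cb"
  [0..2]={S}  "acc"
  [1..3]={C}  "ccb"
  [0..3]=∅  "accb"

S ∉ T[0,3] ⇒ NO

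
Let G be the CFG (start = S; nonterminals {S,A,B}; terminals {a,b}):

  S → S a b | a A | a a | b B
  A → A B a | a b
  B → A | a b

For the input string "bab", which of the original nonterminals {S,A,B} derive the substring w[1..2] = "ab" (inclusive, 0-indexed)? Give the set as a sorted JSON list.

CNF form of G:
  S -> S X4 | T0 A | T0 T0 | T1 B
  A -> A X2 | T0 T1
  B -> A X3 | T0 T1
  T0 -> a
  T1 -> b
  X2 -> B T0
  X3 -> B T0
  X4 -> T0 T1

CYK table (by increasing span) (cells [i..j] with 1 ≤ i ≤ j ≤ 2 only):
  cell(1,1) a: {T0}  orig:{}
  cell(2,2) b: {T1}  orig:{}
  cell(1,2) ab: {A,B,X4}  orig:{A,B}

Original NTs in T[1,2] deriving "ab": ["A", "B"]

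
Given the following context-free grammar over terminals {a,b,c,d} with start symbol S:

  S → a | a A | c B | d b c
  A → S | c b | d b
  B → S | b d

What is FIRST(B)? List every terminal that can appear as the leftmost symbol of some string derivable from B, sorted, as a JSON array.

FIRST iteration:
iter 1:
  A via A→c b: +{c}
  A via A→d b: +{d}
  B via B→b d: +{b}
  S via S→a: +{a}
  S via S→c B: +{c}
  S via S→d b c: +{d}
  FIRST[S]={a,c,d}  FIRST[A]={c,d}  FIRST[B]={b}
iter 2:
  A via A→S: +{a}
  B via B→S: +{a,c,d}
  FIRST[S]={a,c,d}  FIRST[A]={a,c,d}  FIRST[B]={a,b,c,d}
iter 3: (no change)
  FIRST[S]={a,c,d}  FIRST[A]={a,c,d}  FIRST[B]={a,b,c,d}

FIRST(B) = ["a", "b", "c", "d"]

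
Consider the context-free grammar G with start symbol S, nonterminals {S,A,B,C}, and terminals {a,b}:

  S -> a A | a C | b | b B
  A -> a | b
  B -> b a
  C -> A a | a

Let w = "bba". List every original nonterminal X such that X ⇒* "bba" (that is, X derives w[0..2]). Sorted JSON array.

CNF form of G:
  S -> T0 B | T1 A | T1 C | b
  A -> a | b
  B -> T0 T1
  C -> A T1 | a
  T0 -> b
  T1 -> a

CYK table (by increasing span) — only the sub-triangle for w[0..2]:
  T[0,0] 'b' = {A,S,T0}  orig:{A,S}
  T[1,1] 'b' = {A,S,T0}  orig:{A,S}
  T[2,2] 'a' = {A,C,T1}  orig:{A,C}
  T[0,1] 'bb' = ∅
  T[1,2] 'ba' = {B,C}
  T[0,2] 'bba' = {S}

Original NTs in T[0,2] deriving "bba": ["S"]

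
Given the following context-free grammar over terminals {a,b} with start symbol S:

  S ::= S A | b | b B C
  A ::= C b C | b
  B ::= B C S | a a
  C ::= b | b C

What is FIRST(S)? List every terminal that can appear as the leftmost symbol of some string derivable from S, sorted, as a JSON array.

FIRST sets, iterate to fixpoint:
[1]
  A via A→b: +{b}
  B via B→a a: +{a}
  C via C→b: +{b}
  S via S→b: +{b}
  S: {b}  A: {b}  B: {a}  C: {b}
[2] (stable)
  S: {b}  A: {b}  B: {a}  C: {b}

FIRST(S) = ["b"]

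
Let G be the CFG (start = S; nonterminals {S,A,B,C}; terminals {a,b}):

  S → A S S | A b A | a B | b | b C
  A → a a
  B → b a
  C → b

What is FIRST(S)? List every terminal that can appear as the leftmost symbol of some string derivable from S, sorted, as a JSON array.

FIRST iteration:
[1]
  A via A→a a: +{a}
  B via B→b a: +{b}
  C via C→b: +{b}
  S via S→A S S: +{a}
  S via S→b: +{b}
  FIRST(S)={a,b}  FIRST(A)={a}  FIRST(B)={b}  FIRST(C)={b}
[2] (stable)
  FIRST(S)={a,b}  FIRST(A)={a}  FIRST(B)={b}  FIRST(C)={b}

FIRST(S) = ["a", "b"]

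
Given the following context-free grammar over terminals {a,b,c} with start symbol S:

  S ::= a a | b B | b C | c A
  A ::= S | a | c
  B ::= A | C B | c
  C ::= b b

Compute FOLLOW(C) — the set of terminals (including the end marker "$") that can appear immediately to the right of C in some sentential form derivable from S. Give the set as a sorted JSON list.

FIRST iteration:
iter 1:
  A via A→a: +{a}
  A via A→c: +{c}
  B via B→A: +{a,c}
  C via C→b b: +{b}
  S via S→a a: +{a}
  S via S→b B: +{b}
  S via S→c A: +{c}
  FIRST[S]={a,b,c}  FIRST[A]={a,c}  FIRST[B]={a,c}  FIRST[C]={b}
iter 2:
  A via A→S: +{b}
  B via B→A: +{b}
  FIRST[S]={a,b,c}  FIRST[A]={a,b,c}  FIRST[B]={a,b,c}  FIRST[C]={b}
iter 3: (no change)
  FIRST[S]={a,b,c}  FIRST[A]={a,b,c}  FIRST[B]={a,b,c}  FIRST[C]={b}

FOLLOW sets:
seed FOLLOW(S) with $
pass 1:
  B→C B: FOLLOW(C) ⊇ FIRST(B) = {a,b,c}; new: +{a,b,c}
  S→b B: FOLLOW(B) ⊇ FOLLOW(S) ⊇ {$}; new: +{$}
  S→b C: FOLLOW(C) ⊇ FOLLOW(S) ⊇ {$}; new: +{$}
  S→c A: FOLLOW(A) ⊇ FOLLOW(S) ⊇ {$}; new: +{$}
  FOLLOW(S)={$}  FOLLOW(A)={$}  FOLLOW(B)={$}  FOLLOW(C)={$,a,b,c}
pass 2: — fixpoint
  FOLLOW(S)={$}  FOLLOW(A)={$}  FOLLOW(B)={$}  FOLLOW(C)={$,a,b,c}

FOLLOW(C) = ["$", "a", "b", "c"]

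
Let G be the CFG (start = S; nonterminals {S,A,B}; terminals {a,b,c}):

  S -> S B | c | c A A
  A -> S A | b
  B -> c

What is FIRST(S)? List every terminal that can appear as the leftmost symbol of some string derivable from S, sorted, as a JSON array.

FIRST iteration:
[1]
  A via A→b: +{b}
  B via B→c: +{c}
  S via S→c: +{c}
  FIRST(S)={c}  FIRST(A)={b}  FIRST(B)={c}
[2]
  A via A→S A: +{c}
  FIRST(S)={c}  FIRST(A)={b,c}  FIRST(B)={c}
[3] (stable)
  FIRST(S)={c}  FIRST(A)={b,c}  FIRST(B)={c}

FIRST(S) = ["c"]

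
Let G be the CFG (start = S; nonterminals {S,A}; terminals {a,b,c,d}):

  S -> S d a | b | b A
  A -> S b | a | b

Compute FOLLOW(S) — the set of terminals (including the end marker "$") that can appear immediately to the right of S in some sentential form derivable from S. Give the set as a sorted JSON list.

Compute FIRST by fixpoint:
round 1:
  A via A→a: +{a}
  A via A→b: +{b}
  S via S→b: +{b}
  S: {b}  A: {a,b}
round 2: done
  S: {b}  A: {a,b}

FOLLOW iteration:
initialize: $ ∈ FOLLOW(S)
[1]
  A→S b: FOLLOW(S) ⊇ FIRST(b) = {b}; new: +{b}
  S→S d a: FOLLOW(S) ⊇ FIRST(d) = {d}; new: +{d}
  S→b A: FOLLOW(A) ⊇ FOLLOW(S) ⊇ {$,b,d}; new: +{$,b,d}
  FOLLOW(S)={$,b,d}  FOLLOW(A)={$,b,d}
[2] — fixpoint
  FOLLOW(S)={$,b,d}  FOLLOW(A)={$,b,d}

FOLLOW(S) = ["$", "b", "d"]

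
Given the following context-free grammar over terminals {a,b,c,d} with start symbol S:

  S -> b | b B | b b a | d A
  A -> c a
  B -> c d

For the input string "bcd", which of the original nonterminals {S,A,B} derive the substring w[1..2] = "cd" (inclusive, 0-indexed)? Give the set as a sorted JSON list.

Convert to CNF:
  S -> T2 A | T3 B | T3 X4 | b
  A -> T0 T1
  B -> T0 T2
  T0 -> c
  T1 -> a
  T2 -> d
  T3 -> b
  X4 -> T3 T1

CYK fill (cells [i..j] with 1 ≤ i ≤ j ≤ 2 only):
  [1..1]={T0}  "c"  orig:{}
  [2..2]={T2}  "d"  orig:{}
  [1..2]={B}  "cd"

Original NTs in T[1,2] deriving "cd": ["B"]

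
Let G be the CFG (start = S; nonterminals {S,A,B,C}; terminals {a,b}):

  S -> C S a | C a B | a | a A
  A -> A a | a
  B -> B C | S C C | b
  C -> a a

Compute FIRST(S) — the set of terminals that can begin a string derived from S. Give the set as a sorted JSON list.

Compute FIRST by fixpoint:
pass 1:
  A via A→a: +{a}
  B via B→b: +{b}
  C via C→a a: +{a}
  S via S→C S a: +{a}
  FIRST[S]={a}  FIRST[A]={a}  FIRST[B]={b}  FIRST[C]={a}
pass 2:
  B via B→S C C: +{a}
  FIRST[S]={a}  FIRST[A]={a}  FIRST[B]={a,b}  FIRST[C]={a}
pass 3: — fixpoint
  FIRST[S]={a}  FIRST[A]={a}  FIRST[B]={a,b}  FIRST[C]={a}

FIRST(S) = ["a"]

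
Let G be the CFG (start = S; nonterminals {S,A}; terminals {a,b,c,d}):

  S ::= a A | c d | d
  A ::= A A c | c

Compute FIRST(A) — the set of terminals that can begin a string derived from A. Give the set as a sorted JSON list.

Compute FIRST by fixpoint:
iter 1:
  A via A→c: +{c}
  S via S→a A: +{a}
  S via S→c d: +{c}
  S via S→d: +{d}
  FIRST(S)={a,c,d}  FIRST(A)={c}
iter 2: done
  FIRST(S)={a,c,d}  FIRST(A)={c}

FIRST(A) = ["c"]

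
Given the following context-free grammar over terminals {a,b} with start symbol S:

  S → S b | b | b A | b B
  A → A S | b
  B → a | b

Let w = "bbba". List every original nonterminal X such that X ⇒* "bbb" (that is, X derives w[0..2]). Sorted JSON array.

Convert to CNF:
  S -> S T0 | T0 A | T0 B | b
  A -> A S | b
  B -> a | b
  T0 -> b

Fill CYK table bottom-up (cells [i..j] with 0 ≤ i ≤ j ≤ 2 only):
  T[0,0] 'b' = {A,B,S,T0}  orig:{A,B,S}
  T[1,1] 'b' = {A,B,S,T0}  orig:{A,B,S}
  T[2,2] 'b' = {A,B,S,T0}  orig:{A,B,S}
  T[0,1] 'bb' = {A,S}
  T[1,2] 'bb' = {A,S}
  T[0,2] 'bbb' = {A,S}

Original NTs in T[0,2] deriving "bbb": ["A", "S"]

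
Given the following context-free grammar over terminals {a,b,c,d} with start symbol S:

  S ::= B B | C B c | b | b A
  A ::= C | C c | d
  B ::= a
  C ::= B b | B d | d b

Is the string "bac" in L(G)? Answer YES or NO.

Convert to CNF:
  S -> B B | C X3 | T0 A | b
  A -> B T0 | B T1 | C T2 | T1 T0 | d
  B -> a
  C -> B T0 | B T1 | T1 T0
  T0 -> b
  T1 -> d
  T2 -> c
  X3 -> B T2

Fill CYK table bottom-up:
  T[0,0] 'b' = {S,T0}  orig:{S}
  T[1,1] 'a' = {B}
  T[2,2] 'c' = {T2}  orig:{}
  T[0,1] 'ba' = ∅
  T[1,2] 'ac' = {X3}  orig:{}
  T[0,2] 'bac' = ∅

S ∉ T[0,2] ⇒ NO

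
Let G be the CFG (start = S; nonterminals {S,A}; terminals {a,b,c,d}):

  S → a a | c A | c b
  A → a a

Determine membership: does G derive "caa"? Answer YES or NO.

CNF form of G:
  S -> T0 T0 | T1 A | T1 T2
  A -> T0 T0
  T0 -> a
  T1 -> c
  T2 -> b

CYK table (by increasing span):
  [0..0]={T1}  "c"  orig:{}
  [1..1]={T0}  "a"  orig:{}
  [2..2]={T0}  "a"  orig:{}
  [0..1]=∅  "ca"
  [1..2]={A,S}  "aa"
  [0..2]={S}  "caa"

S ∈ T[0,2] ⇒ YES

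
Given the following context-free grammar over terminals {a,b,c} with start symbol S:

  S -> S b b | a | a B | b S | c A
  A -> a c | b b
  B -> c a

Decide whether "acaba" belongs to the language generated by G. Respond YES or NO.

Convert to CNF:
  S -> S X3 | T0 B | T1 A | T2 S | a
  A -> T0 T1 | T2 T2
  B -> T1 T0
  T0 -> a
  T1 -> c
  T2 -> b
  X3 -> T2 T2

Fill CYK table bottom-up:
  T[0,0] 'a' = {S,T0}  orig:{S}
  T[1,1] 'c' = {T1}  orig:{}
  T[2,2] 'a' = {S,T0}  orig:{S}
  T[3,3] 'b' = {T2}  orig:{}
  T[4,4] 'a' = {S,T0}  orig:{S}
  T[0,1] 'ac' = {A}
  T[1,2] 'ca' = {B}
  T[2,3] 'ab' = ∅
  T[3,4] 'ba' = {S}
  T[0,2] 'aca' = {S}
  T[1,3] 'cab' = ∅
  T[2,4] 'aba' = ∅
  T[0,3] 'acab' = ∅
  T[1,4] 'caba' = ∅
  T[0,4] 'acaba' = ∅

S ∉ T[0,4] ⇒ NO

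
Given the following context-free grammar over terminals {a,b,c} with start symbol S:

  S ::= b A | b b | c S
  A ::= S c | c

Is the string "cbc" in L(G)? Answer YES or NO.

CNF form of G:
  S -> T0 S | T1 A | T1 T1
  A -> S T0 | c
  T0 -> c
  T1 -> b

Fill CYK table bottom-up:
  [0..0]={A,T0}  "c"  orig:{A}
  [1..1]={T1}  "b"  orig:{}
  [2..2]={A,T0}  "c"  orig:{A}
  [0..1]=∅  "cb"
  [1..2]={S}  "bc"
  [0..2]={S}  "cbc"

S ∈ T[0,2] ⇒ YES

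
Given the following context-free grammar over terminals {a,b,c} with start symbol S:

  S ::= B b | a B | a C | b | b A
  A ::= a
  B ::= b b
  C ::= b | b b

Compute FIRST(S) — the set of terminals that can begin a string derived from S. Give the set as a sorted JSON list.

FIRST sets, iterate to fixpoint:
iter 1:
  A via A→a: +{a}
  B via B→b b: +{b}
  C via C→b: +{b}
  S via S→B b: +{b}
  S via S→a B: +{a}
  FIRST(S)={a,b}  FIRST(A)={a}  FIRST(B)={b}  FIRST(C)={b}
iter 2: — fixpoint
  FIRST(S)={a,b}  FIRST(A)={a}  FIRST(B)={b}  FIRST(C)={b}

FIRST(S) = ["a", "b"]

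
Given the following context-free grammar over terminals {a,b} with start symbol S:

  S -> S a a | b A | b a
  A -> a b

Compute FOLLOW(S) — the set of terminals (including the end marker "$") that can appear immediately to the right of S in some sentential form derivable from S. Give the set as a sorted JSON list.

FIRST sets, iterate to fixpoint:
round 1:
  A via A→a b: +{a}
  S via S→b A: +{b}
  S: {b}  A: {a}
round 2: — fixpoint
  S: {b}  A: {a}

Compute FOLLOW by fixpoint:
initialize: $ ∈ FOLLOW(S)
[1]
  S→S a a: FOLLOW(S) ⊇ FIRST(a) = {a}; new: +{a}
  S→b A: FOLLOW(A) ⊇ FOLLOW(S) ⊇ {$,a}; new: +{$,a}
  FOLLOW[S]={$,a}  FOLLOW[A]={$,a}
[2] (stable)
  FOLLOW[S]={$,a}  FOLLOW[A]={$,a}

FOLLOW(S) = ["$", "a"]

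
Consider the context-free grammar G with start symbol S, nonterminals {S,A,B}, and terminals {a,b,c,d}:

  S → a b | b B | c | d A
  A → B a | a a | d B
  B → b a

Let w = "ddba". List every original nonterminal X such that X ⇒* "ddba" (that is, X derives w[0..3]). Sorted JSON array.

Convert to CNF:
  S -> T0 T2 | T1 A | T2 B | c
  A -> B T0 | T0 T0 | T1 B
  B -> T2 T0
  T0 -> a
  T1 -> d
  T2 -> b

CYK table (by increasing span) — only the sub-triangle for w[0..3]:
  T[0,0] 'd' = {T1}  orig:{}
  T[1,1] 'd' = {T1}  orig:{}
  T[2,2] 'b' = {T2}  orig:{}
  T[3,3] 'a' = {T0}  orig:{}
  T[0,1] 'dd' = ∅
  T[1,2] 'db' = ∅
  T[2,3] 'ba' = {B}
  T[0,2] 'ddb' = ∅
  T[1,3] 'dba' = {A}
  T[0,3] 'ddba' = {S}

Original NTs in T[0,3] deriving "ddba": ["S"]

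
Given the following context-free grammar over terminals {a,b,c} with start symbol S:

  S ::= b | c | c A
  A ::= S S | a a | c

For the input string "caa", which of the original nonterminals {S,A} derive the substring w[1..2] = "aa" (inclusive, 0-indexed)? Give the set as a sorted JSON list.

CNF form of G:
  S -> T1 A | b | c
  A -> S S | T0 T0 | c
  T0 -> a
  T1 -> c

CYK fill (cells [i..j] with 1 ≤ i ≤ j ≤ 2 only):
  T[1,1] 'a' = {T0}  orig:{}
  T[2,2] 'a' = {T0}  orig:{}
  T[1,2] 'aa' = {A}

Original NTs in T[1,2] deriving "aa": ["A"]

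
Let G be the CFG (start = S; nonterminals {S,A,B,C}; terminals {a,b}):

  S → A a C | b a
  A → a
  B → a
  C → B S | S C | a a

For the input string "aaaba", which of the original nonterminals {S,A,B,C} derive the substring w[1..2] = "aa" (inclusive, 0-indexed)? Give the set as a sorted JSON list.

Convert to CNF:
  S -> A X2 | T1 T0
  A -> a
  B -> a
  C -> B S | S C | T0 T0
  T0 -> a
  T1 -> b
  X2 -> T0 C

CYK table (by increasing span), restricted to cells inside w[1..2]:
  cell(1,1) a: {A,B,T0}  orig:{A,B}
  cell(2,2) a: {A,B,T0}  orig:{A,B}
  cell(1,2) aa: {C}

Original NTs in T[1,2] deriving "aa": ["C"]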